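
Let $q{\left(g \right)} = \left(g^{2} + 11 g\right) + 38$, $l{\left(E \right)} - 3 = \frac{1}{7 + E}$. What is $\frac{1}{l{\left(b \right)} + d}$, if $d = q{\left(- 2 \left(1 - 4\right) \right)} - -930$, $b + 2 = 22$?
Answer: $\frac{27}{28972} \approx 0.00093193$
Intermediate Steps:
$b = 20$ ($b = -2 + 22 = 20$)
$l{\left(E \right)} = 3 + \frac{1}{7 + E}$
$q{\left(g \right)} = 38 + g^{2} + 11 g$
$d = 1070$ ($d = \left(38 + \left(- 2 \left(1 - 4\right)\right)^{2} + 11 \left(- 2 \left(1 - 4\right)\right)\right) - -930 = \left(38 + \left(\left(-2\right) \left(-3\right)\right)^{2} + 11 \left(\left(-2\right) \left(-3\right)\right)\right) + 930 = \left(38 + 6^{2} + 11 \cdot 6\right) + 930 = \left(38 + 36 + 66\right) + 930 = 140 + 930 = 1070$)
$\frac{1}{l{\left(b \right)} + d} = \frac{1}{\frac{22 + 3 \cdot 20}{7 + 20} + 1070} = \frac{1}{\frac{22 + 60}{27} + 1070} = \frac{1}{\frac{1}{27} \cdot 82 + 1070} = \frac{1}{\frac{82}{27} + 1070} = \frac{1}{\frac{28972}{27}} = \frac{27}{28972}$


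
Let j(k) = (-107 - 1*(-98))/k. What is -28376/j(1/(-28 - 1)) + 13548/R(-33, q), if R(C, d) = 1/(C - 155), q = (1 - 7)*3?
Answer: -664801640/261 ≈ -2.5471e+6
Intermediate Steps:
q = -18 (q = -6*3 = -18)
R(C, d) = 1/(-155 + C)
j(k) = -9/k (j(k) = (-107 + 98)/k = -9/k)
-28376/j(1/(-28 - 1)) + 13548/R(-33, q) = -28376*(-1/(9*(-28 - 1))) + 13548/(1/(-155 - 33)) = -28376/((-9/(1/(-29)))) + 13548/(1/(-188)) = -28376/((-9/(-1/29))) + 13548/(-1/188) = -28376/((-9*(-29))) + 13548*(-188) = -28376/261 - 2547024 = -664801640/261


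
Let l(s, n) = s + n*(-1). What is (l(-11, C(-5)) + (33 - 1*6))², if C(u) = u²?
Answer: 81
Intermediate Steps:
l(s, n) = s - n
(l(-11, C(-5)) + (33 - 1*6))² = ((-11 - 1*(-5)²) + (33 - 1*6))² = ((-11 - 1*25) + (33 - 6))² = ((-11 - 25) + 27)² = (-36 + 27)² = (-9)² = 81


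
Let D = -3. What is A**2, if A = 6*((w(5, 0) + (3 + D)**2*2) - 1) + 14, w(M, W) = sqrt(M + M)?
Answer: 424 + 96*sqrt(10) ≈ 727.58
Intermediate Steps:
w(M, W) = sqrt(2)*sqrt(M) (w(M, W) = sqrt(2*M) = sqrt(2)*sqrt(M))
A = 8 + 6*sqrt(10) (A = 6*((sqrt(2)*sqrt(5) + (3 - 3)**2*2) - 1) + 14 = 6*((sqrt(10) + 0**2*2) - 1) + 14 = 6*((sqrt(10) + 0*2) - 1) + 14 = 6*((sqrt(10) + 0) - 1) + 14 = 6*(sqrt(10) - 1) + 14 = 6*(-1 + sqrt(10)) + 14 = (-6 + 6*sqrt(10)) + 14 = 8 + 6*sqrt(10) ≈ 26.974)
A**2 = (8 + 6*sqrt(10))**2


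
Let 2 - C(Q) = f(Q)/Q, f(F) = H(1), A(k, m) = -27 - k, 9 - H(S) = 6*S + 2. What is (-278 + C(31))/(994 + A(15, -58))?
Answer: -8557/29512 ≈ -0.28995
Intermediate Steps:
H(S) = 7 - 6*S (H(S) = 9 - (6*S + 2) = 9 - (2 + 6*S) = 9 + (-2 - 6*S) = 7 - 6*S)
f(F) = 1 (f(F) = 7 - 6*1 = 7 - 6 = 1)
C(Q) = 2 - 1/Q
(-278 + C(31))/(994 + A(15, -58)) = (-278 + (2 - 1/31))/(994 + (-27 - 1*15)) = (-278 + (2 - 1*1/31))/(994 + (-27 - 15)) = (-278 + (2 - 1/31))/(994 - 42) = (-278 + 61/31)/952 = -8557/31*1/952 = -8557/29512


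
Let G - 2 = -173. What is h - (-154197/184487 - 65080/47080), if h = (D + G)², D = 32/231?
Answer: 30753516995761267/1053351956349 ≈ 29196.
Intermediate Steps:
G = -171 (G = 2 - 173 = -171)
D = 32/231 (D = 32*(1/231) = 32/231 ≈ 0.13853)
h = 1557801961/53361 (h = (32/231 - 171)² = (-39469/231)² = 1557801961/53361 ≈ 29194.)
h - (-154197/184487 - 65080/47080) = 1557801961/53361 - (-154197/184487 - 65080/47080) = 1557801961/53361 - (-154197*1/184487 - 65080*1/47080) = 1557801961/53361 - (-154197/184487 - 1627/1177) = 1557801961/53361 - 1*(-481650218/217141199) = 1557801961/53361 + 481650218/217141199 = 30753516995761267/1053351956349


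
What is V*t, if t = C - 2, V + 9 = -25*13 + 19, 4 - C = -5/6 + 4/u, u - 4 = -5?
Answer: -4305/2 ≈ -2152.5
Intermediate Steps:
u = -1 (u = 4 - 5 = -1)
C = 53/6 (C = 4 - (-5/6 + 4/(-1)) = 4 - (-5*⅙ + 4*(-1)) = 4 - (-⅚ - 4) = 4 - 1*(-29/6) = 4 + 29/6 = 53/6 ≈ 8.8333)
V = -315 (V = -9 + (-25*13 + 19) = -9 + (-325 + 19) = -9 - 306 = -315)
t = 41/6 (t = 53/6 - 2 = 41/6 ≈ 6.8333)
V*t = -315*41/6 = -4305/2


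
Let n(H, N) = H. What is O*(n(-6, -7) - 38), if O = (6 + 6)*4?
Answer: -2112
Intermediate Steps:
O = 48 (O = 12*4 = 48)
O*(n(-6, -7) - 38) = 48*(-6 - 38) = 48*(-44) = -2112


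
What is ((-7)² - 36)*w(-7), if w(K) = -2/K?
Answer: 26/7 ≈ 3.7143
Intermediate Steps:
((-7)² - 36)*w(-7) = ((-7)² - 36)*(-2/(-7)) = (49 - 36)*(-2*(-⅐)) = 13*(2/7) = 26/7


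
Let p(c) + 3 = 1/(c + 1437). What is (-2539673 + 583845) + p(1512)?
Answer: -5767745618/2949 ≈ -1.9558e+6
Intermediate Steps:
p(c) = -3 + 1/(1437 + c) (p(c) = -3 + 1/(c + 1437) = -3 + 1/(1437 + c))
(-2539673 + 583845) + p(1512) = (-2539673 + 583845) + (-4310 - 3*1512)/(1437 + 1512) = -1955828 + (-4310 - 4536)/2949 = -1955828 + (1/2949)*(-8846) = -1955828 - 8846/2949 = -5767745618/2949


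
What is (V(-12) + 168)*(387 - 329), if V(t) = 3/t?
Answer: 19459/2 ≈ 9729.5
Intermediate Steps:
(V(-12) + 168)*(387 - 329) = (3/(-12) + 168)*(387 - 329) = (3*(-1/12) + 168)*58 = (-¼ + 168)*58 = (671/4)*58 = 19459/2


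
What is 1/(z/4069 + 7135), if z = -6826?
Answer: 4069/29025489 ≈ 0.00014019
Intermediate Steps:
1/(z/4069 + 7135) = 1/(-6826/4069 + 7135) = 1/(29025489/4069) = 4069/29025489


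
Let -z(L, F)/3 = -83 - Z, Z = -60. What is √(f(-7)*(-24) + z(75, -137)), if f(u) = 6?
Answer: 5*I*√3 ≈ 8.6602*I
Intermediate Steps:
z(L, F) = 69 (z(L, F) = -3*(-83 - 1*(-60)) = -3*(-83 + 60) = -3*(-23) = 69)
√(f(-7)*(-24) + z(75, -137)) = √(6*(-24) + 69) = √(-144 + 69) = √(-75) = 5*I*√3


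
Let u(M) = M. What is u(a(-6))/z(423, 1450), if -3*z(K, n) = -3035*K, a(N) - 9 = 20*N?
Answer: -37/142645 ≈ -0.00025938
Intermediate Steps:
a(N) = 9 + 20*N
z(K, n) = 3035*K/3 (z(K, n) = -(-3035)*K/3 = 3035*K/3)
u(a(-6))/z(423, 1450) = (9 + 20*(-6))/(((3035/3)*423)) = (9 - 120)/427935 = -111*1/427935 = -37/142645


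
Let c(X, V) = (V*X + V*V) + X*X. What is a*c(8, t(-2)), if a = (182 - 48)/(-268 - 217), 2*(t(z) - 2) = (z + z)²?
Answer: -32696/485 ≈ -67.414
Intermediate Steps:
t(z) = 2 + 2*z² (t(z) = 2 + (z + z)²/2 = 2 + (2*z)²/2 = 2 + (4*z²)/2 = 2 + 2*z²)
c(X, V) = V² + X² + V*X (c(X, V) = (V*X + V²) + X² = (V² + V*X) + X² = V² + X² + V*X)
a = -134/485 (a = 134/(-485) = 134*(-1/485) = -134/485 ≈ -0.27629)
a*c(8, t(-2)) = -134*((2 + 2*(-2)²)² + 8² + (2 + 2*(-2)²)*8)/485 = -134*((2 + 2*4)² + 64 + (2 + 2*4)*8)/485 = -134*((2 + 8)² + 64 + (2 + 8)*8)/485 = -134*(10² + 64 + 10*8)/485 = -134*(100 + 64 + 80)/485 = -134/485*244 = -32696/485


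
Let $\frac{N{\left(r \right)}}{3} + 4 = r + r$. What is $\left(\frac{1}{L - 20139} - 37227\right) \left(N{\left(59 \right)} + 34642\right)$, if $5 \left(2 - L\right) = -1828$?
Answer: $- \frac{128746351647296}{98857} \approx -1.3023 \cdot 10^{9}$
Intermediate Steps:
$L = \frac{1838}{5}$ ($L = 2 - - \frac{1828}{5} = 2 + \frac{1828}{5} = \frac{1838}{5} \approx 367.6$)
$N{\left(r \right)} = -12 + 6 r$ ($N{\left(r \right)} = -12 + 3 \left(r + r\right) = -12 + 3 \cdot 2 r = -12 + 6 r$)
$\left(\frac{1}{L - 20139} - 37227\right) \left(N{\left(59 \right)} + 34642\right) = \left(\frac{1}{\frac{1838}{5} - 20139} - 37227\right) \left(\left(-12 + 6 \cdot 59\right) + 34642\right) = \left(\frac{1}{- \frac{98857}{5}} - 37227\right) \left(\left(-12 + 354\right) + 34642\right) = \left(- \frac{5}{98857} - 37227\right) \left(342 + 34642\right) = \left(- \frac{3680149544}{98857}\right) 34984 = - \frac{128746351647296}{98857}$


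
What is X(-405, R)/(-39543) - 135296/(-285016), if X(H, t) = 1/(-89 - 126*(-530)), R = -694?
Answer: 76204201027573/160532584630950 ≈ 0.47470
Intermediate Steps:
X(H, t) = 1/113950 (X(H, t) = -1/530/(-215) = -1/215*(-1/530) = 1/113950)
X(-405, R)/(-39543) - 135296/(-285016) = (1/113950)/(-39543) - 135296/(-285016) = (1/113950)*(-1/39543) - 135296*(-1/285016) = -1/4505924850 + 16912/35627 = 76204201027573/160532584630950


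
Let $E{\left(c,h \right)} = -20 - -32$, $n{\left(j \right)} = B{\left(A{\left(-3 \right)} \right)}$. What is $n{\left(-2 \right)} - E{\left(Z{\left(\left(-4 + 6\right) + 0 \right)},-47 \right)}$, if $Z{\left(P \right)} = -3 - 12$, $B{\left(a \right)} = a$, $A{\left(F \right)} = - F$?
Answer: $-9$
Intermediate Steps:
$n{\left(j \right)} = 3$ ($n{\left(j \right)} = \left(-1\right) \left(-3\right) = 3$)
$Z{\left(P \right)} = -15$ ($Z{\left(P \right)} = -3 - 12 = -15$)
$E{\left(c,h \right)} = 12$ ($E{\left(c,h \right)} = -20 + 32 = 12$)
$n{\left(-2 \right)} - E{\left(Z{\left(\left(-4 + 6\right) + 0 \right)},-47 \right)} = 3 - 12 = -9$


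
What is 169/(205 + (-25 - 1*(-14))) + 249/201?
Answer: 27425/12998 ≈ 2.1099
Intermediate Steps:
169/(205 + (-25 - 1*(-14))) + 249/201 = 169/(205 + (-25 + 14)) + 249*(1/201) = 169/(205 - 11) + 83/67 = 169/194 + 83/67 = 27425/12998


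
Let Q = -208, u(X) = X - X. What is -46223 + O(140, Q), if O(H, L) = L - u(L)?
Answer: -46431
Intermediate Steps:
u(X) = 0
O(H, L) = L (O(H, L) = L - 1*0 = L + 0 = L)
-46223 + O(140, Q) = -46223 - 208 = -46431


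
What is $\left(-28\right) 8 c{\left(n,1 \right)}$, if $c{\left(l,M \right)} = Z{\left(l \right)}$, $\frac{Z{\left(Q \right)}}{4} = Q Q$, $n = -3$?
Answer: $-8064$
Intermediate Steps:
$Z{\left(Q \right)} = 4 Q^{2}$ ($Z{\left(Q \right)} = 4 Q Q = 4 Q^{2}$)
$c{\left(l,M \right)} = 4 l^{2}$
$\left(-28\right) 8 c{\left(n,1 \right)} = \left(-28\right) 8 \cdot 4 \left(-3\right)^{2} = - 224 \cdot 4 \cdot 9 = \left(-224\right) 36 = -8064$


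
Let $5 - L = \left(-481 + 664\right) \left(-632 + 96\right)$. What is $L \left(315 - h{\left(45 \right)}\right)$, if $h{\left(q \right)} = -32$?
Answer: $34038271$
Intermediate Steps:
$L = 98093$ ($L = 5 - \left(-481 + 664\right) \left(-632 + 96\right) = 5 - 183 \left(-536\right) = 5 - -98088 = 5 + 98088 = 98093$)
$L \left(315 - h{\left(45 \right)}\right) = 98093 \left(315 - -32\right) = 98093 \left(315 + 32\right) = 98093 \cdot 347 = 34038271$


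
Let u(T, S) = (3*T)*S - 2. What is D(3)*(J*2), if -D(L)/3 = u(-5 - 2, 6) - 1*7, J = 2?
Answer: 1620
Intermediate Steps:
u(T, S) = -2 + 3*S*T (u(T, S) = 3*S*T - 2 = -2 + 3*S*T)
D(L) = 405 (D(L) = -3*((-2 + 3*6*(-5 - 2)) - 1*7) = -3*((-2 + 3*6*(-7)) - 7) = -3*((-2 - 126) - 7) = -3*(-128 - 7) = -3*(-135) = 405)
D(3)*(J*2) = 405*(2*2) = 405*4 = 1620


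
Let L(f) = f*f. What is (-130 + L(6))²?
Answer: 8836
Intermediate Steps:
L(f) = f²
(-130 + L(6))² = (-130 + 6²)² = (-130 + 36)² = (-94)² = 8836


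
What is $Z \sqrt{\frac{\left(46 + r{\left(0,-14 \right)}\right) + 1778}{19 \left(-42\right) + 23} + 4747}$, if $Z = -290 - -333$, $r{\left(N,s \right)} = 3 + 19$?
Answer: $\frac{989 \sqrt{215481}}{155} \approx 2961.9$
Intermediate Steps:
$r{\left(N,s \right)} = 22$
$Z = 43$ ($Z = -290 + 333 = 43$)
$Z \sqrt{\frac{\left(46 + r{\left(0,-14 \right)}\right) + 1778}{19 \left(-42\right) + 23} + 4747} = 43 \sqrt{\frac{\left(46 + 22\right) + 1778}{19 \left(-42\right) + 23} + 4747} = 43 \sqrt{\frac{68 + 1778}{-798 + 23} + 4747} = 43 \sqrt{\frac{1846}{-775} + 4747} = 43 \sqrt{1846 \left(- \frac{1}{775}\right) + 4747} = 43 \sqrt{- \frac{1846}{775} + 4747} = 43 \sqrt{\frac{3677079}{775}} = 43 \frac{23 \sqrt{215481}}{155} = \frac{989 \sqrt{215481}}{155}$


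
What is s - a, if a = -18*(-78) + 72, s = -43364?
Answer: -44840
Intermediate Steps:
a = 1476 (a = 1404 + 72 = 1476)
s - a = -43364 - 1*1476 = -43364 - 1476 = -44840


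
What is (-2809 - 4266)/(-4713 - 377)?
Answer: 1415/1018 ≈ 1.3900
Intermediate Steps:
(-2809 - 4266)/(-4713 - 377) = -7075/(-5090) = -7075*(-1/5090) = 1415/1018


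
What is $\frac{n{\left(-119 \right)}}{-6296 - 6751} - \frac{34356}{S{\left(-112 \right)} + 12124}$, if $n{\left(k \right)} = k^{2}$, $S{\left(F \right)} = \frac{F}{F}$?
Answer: $- \frac{619944857}{158194875} \approx -3.9189$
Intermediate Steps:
$S{\left(F \right)} = 1$
$\frac{n{\left(-119 \right)}}{-6296 - 6751} - \frac{34356}{S{\left(-112 \right)} + 12124} = \frac{\left(-119\right)^{2}}{-6296 - 6751} - \frac{34356}{1 + 12124} = \frac{14161}{-13047} - \frac{34356}{12125} = 14161 \left(- \frac{1}{13047}\right) - \frac{34356}{12125} = - \frac{14161}{13047} - \frac{34356}{12125} = - \frac{619944857}{158194875}$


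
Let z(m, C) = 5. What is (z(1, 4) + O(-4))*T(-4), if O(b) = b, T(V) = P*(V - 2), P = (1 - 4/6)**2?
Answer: -2/3 ≈ -0.66667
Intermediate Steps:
P = 1/9 (P = (1 - 4*1/6)**2 = (1 - 2/3)**2 = (1/3)**2 = 1/9 ≈ 0.11111)
T(V) = -2/9 + V/9 (T(V) = (V - 2)/9 = (-2 + V)/9 = -2/9 + V/9)
(z(1, 4) + O(-4))*T(-4) = (5 - 4)*(-2/9 + (1/9)*(-4)) = 1*(-2/9 - 4/9) = 1*(-2/3) = -2/3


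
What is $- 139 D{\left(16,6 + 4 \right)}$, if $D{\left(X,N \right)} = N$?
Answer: $-1390$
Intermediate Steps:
$- 139 D{\left(16,6 + 4 \right)} = - 139 \left(6 + 4\right) = \left(-139\right) 10 = -1390$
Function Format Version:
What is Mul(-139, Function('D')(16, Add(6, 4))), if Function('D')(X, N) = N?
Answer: -1390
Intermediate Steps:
Mul(-139, Function('D')(16, Add(6, 4))) = Mul(-139, Add(6, 4)) = Mul(-139, 10) = -1390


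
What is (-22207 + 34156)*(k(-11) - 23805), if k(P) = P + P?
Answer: -284708823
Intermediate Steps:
k(P) = 2*P
(-22207 + 34156)*(k(-11) - 23805) = (-22207 + 34156)*(2*(-11) - 23805) = 11949*(-22 - 23805) = 11949*(-23827) = -284708823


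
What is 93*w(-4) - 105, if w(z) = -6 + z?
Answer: -1035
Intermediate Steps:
93*w(-4) - 105 = 93*(-6 - 4) - 105 = 93*(-10) - 105 = -930 - 105 = -1035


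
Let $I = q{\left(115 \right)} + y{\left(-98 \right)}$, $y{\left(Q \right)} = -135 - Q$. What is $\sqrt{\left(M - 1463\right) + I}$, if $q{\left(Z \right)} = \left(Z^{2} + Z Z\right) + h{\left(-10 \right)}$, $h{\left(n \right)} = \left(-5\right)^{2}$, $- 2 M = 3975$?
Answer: $\frac{5 \sqrt{3678}}{2} \approx 151.62$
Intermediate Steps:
$M = - \frac{3975}{2}$ ($M = \left(- \frac{1}{2}\right) 3975 = - \frac{3975}{2} \approx -1987.5$)
$h{\left(n \right)} = 25$
$q{\left(Z \right)} = 25 + 2 Z^{2}$ ($q{\left(Z \right)} = \left(Z^{2} + Z Z\right) + 25 = \left(Z^{2} + Z^{2}\right) + 25 = 2 Z^{2} + 25 = 25 + 2 Z^{2}$)
$I = 26438$ ($I = \left(25 + 2 \cdot 115^{2}\right) - 37 = \left(25 + 2 \cdot 13225\right) + \left(-135 + 98\right) = \left(25 + 26450\right) - 37 = 26475 - 37 = 26438$)
$\sqrt{\left(M - 1463\right) + I} = \sqrt{\left(- \frac{3975}{2} - 1463\right) + 26438} = \sqrt{- \frac{6901}{2} + 26438} = \sqrt{\frac{45975}{2}} = \frac{5 \sqrt{3678}}{2}$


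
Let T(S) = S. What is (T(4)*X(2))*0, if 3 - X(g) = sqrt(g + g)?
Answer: 0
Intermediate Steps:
X(g) = 3 - sqrt(2)*sqrt(g) (X(g) = 3 - sqrt(g + g) = 3 - sqrt(2*g) = 3 - sqrt(2)*sqrt(g))
(T(4)*X(2))*0 = (4*(3 - sqrt(2)*sqrt(2)))*0 = (4*(3 - 2))*0 = (4*1)*0 = 4*0 = 0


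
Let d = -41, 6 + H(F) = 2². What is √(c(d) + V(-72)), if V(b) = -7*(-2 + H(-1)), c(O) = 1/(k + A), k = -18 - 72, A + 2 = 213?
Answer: √3389/11 ≈ 5.2923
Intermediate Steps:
A = 211 (A = -2 + 213 = 211)
k = -90
H(F) = -2 (H(F) = -6 + 2² = -6 + 4 = -2)
c(O) = 1/121 (c(O) = 1/(-90 + 211) = 1/121)
V(b) = 28 (V(b) = -7*(-2 - 2) = -7*(-4) = 28)
√(c(d) + V(-72)) = √(1/121 + 28) = √(3389/121) = √3389/11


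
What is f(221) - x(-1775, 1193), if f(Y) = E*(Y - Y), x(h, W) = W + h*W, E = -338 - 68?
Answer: 2116382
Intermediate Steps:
E = -406
x(h, W) = W + W*h
f(Y) = 0 (f(Y) = -406*(Y - Y) = -406*0 = 0)
f(221) - x(-1775, 1193) = 0 - 1193*(1 - 1775) = 0 - 1193*(-1774) = 0 - 1*(-2116382) = 0 + 2116382 = 2116382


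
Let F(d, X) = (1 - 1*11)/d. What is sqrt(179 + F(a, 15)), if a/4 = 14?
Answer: sqrt(35049)/14 ≈ 13.372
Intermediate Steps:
a = 56 (a = 4*14 = 56)
F(d, X) = -10/d (F(d, X) = (1 - 11)/d = -10/d)
sqrt(179 + F(a, 15)) = sqrt(179 - 10/56) = sqrt(179 - 10*1/56) = sqrt(179 - 5/28) = sqrt(5007/28) = sqrt(35049)/14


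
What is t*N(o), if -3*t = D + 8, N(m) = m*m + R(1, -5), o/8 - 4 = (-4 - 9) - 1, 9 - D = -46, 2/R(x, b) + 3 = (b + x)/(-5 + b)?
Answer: -1746990/13 ≈ -1.3438e+5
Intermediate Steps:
R(x, b) = 2/(-3 + (b + x)/(-5 + b))
D = 55 (D = 9 - 1*(-46) = 9 + 46 = 55)
o = -80 (o = 32 + 8*((-4 - 9) - 1) = 32 + 8*(-13 - 1) = 32 + 8*(-14) = 32 - 112 = -80)
N(m) = -10/13 + m**2 (N(m) = m*m + 2*(-5 - 5)/(15 + 1 - 2*(-5)) = m**2 + 2*(-10)/(15 + 1 + 10) = m**2 + 2*(-10)/26 = m**2 + 2*(1/26)*(-10) = m**2 - 10/13 = -10/13 + m**2)
t = -21 (t = -(55 + 8)/3 = -1/3*63 = -21)
t*N(o) = -21*(-10/13 + (-80)**2) = -21*(-10/13 + 6400) = -21*83190/13 = -1746990/13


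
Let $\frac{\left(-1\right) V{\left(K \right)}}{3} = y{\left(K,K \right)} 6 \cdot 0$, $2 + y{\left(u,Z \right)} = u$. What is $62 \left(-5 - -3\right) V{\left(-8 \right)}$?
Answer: $0$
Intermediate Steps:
$y{\left(u,Z \right)} = -2 + u$
$V{\left(K \right)} = 0$ ($V{\left(K \right)} = - 3 \left(-2 + K\right) 6 \cdot 0 = - 3 \left(-12 + 6 K\right) 0 = \left(-3\right) 0 = 0$)
$62 \left(-5 - -3\right) V{\left(-8 \right)} = 62 \left(-5 - -3\right) 0 = 62 \left(-5 + 3\right) 0 = 62 \left(-2\right) 0 = \left(-124\right) 0 = 0$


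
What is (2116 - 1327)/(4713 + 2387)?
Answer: 789/7100 ≈ 0.11113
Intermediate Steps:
(2116 - 1327)/(4713 + 2387) = 789/7100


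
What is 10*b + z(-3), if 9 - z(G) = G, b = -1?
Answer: 2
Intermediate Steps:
z(G) = 9 - G
10*b + z(-3) = 10*(-1) + (9 - 1*(-3)) = -10 + (9 + 3) = -10 + 12 = 2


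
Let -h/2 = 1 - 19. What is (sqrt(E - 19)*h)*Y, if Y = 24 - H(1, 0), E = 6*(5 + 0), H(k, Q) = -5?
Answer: 1044*sqrt(11) ≈ 3462.6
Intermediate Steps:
E = 30 (E = 6*5 = 30)
Y = 29 (Y = 24 - 1*(-5) = 24 + 5 = 29)
h = 36 (h = -2*(1 - 19) = -2*(-18) = 36)
(sqrt(E - 19)*h)*Y = (sqrt(30 - 19)*36)*29 = (sqrt(11)*36)*29 = (36*sqrt(11))*29 = 1044*sqrt(11)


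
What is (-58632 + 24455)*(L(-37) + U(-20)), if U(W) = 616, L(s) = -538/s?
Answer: -797349410/37 ≈ -2.1550e+7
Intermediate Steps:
(-58632 + 24455)*(L(-37) + U(-20)) = (-58632 + 24455)*(-538/(-37) + 616) = -34177*(-538*(-1/37) + 616) = -34177*(538/37 + 616) = -34177*23330/37 = -797349410/37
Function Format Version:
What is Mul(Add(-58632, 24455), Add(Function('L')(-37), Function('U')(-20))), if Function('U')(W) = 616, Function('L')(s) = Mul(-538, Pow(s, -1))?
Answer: Rational(-797349410, 37) ≈ -2.1550e+7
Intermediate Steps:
Mul(Add(-58632, 24455), Add(Function('L')(-37), Function('U')(-20))) = Mul(Add(-58632, 24455), Add(Mul(-538, Pow(-37, -1)), 616)) = Mul(-34177, Add(Mul(-538, Rational(-1, 37)), 616)) = Mul(-34177, Add(Rational(538, 37), 616)) = Mul(-34177, Rational(23330, 37)) = Rational(-797349410, 37)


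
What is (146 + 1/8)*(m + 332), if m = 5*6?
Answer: 211589/4 ≈ 52897.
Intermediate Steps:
m = 30
(146 + 1/8)*(m + 332) = (146 + 1/8)*(30 + 332) = (146 + 1/8)*362 = (1169/8)*362 = 211589/4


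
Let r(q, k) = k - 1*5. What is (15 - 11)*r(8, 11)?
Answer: 24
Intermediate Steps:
r(q, k) = -5 + k (r(q, k) = k - 5 = -5 + k)
(15 - 11)*r(8, 11) = (15 - 11)*(-5 + 11) = 4*6 = 24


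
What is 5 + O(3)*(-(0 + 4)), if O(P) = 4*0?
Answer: 5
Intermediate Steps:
O(P) = 0
5 + O(3)*(-(0 + 4)) = 5 + 0*(-(0 + 4)) = 5 + 0*(-1*4) = 5 + 0*(-4) = 5 + 0 = 5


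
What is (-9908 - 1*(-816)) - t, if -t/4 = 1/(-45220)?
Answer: -102785061/11305 ≈ -9092.0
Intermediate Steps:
t = 1/11305 (t = -4/(-45220) = -4*(-1/45220) = 1/11305 ≈ 8.8456e-5)
(-9908 - 1*(-816)) - t = (-9908 - 1*(-816)) - 1*1/11305 = (-9908 + 816) - 1/11305 = -9092 - 1/11305 = -102785061/11305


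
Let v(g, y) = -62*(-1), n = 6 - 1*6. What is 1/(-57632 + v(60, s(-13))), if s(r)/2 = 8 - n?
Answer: -1/57570 ≈ -1.7370e-5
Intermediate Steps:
n = 0 (n = 6 - 6 = 0)
s(r) = 16 (s(r) = 2*(8 - 1*0) = 2*(8 + 0) = 2*8 = 16)
v(g, y) = 62
1/(-57632 + v(60, s(-13))) = 1/(-57632 + 62) = 1/(-57570) = -1/57570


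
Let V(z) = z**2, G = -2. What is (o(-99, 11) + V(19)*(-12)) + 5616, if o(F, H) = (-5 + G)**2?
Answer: 1333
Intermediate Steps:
o(F, H) = 49 (o(F, H) = (-5 - 2)**2 = (-7)**2 = 49)
(o(-99, 11) + V(19)*(-12)) + 5616 = (49 + 19**2*(-12)) + 5616 = (49 + 361*(-12)) + 5616 = (49 - 4332) + 5616 = -4283 + 5616 = 1333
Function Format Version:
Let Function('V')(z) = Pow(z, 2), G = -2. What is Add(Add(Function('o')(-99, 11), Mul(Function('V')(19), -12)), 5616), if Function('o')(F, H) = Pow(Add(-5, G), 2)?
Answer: 1333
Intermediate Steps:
Function('o')(F, H) = 49 (Function('o')(F, H) = Pow(Add(-5, -2), 2) = Pow(-7, 2) = 49)
Add(Add(Function('o')(-99, 11), Mul(Function('V')(19), -12)), 5616) = Add(Add(49, Mul(Pow(19, 2), -12)), 5616) = Add(Add(49, Mul(361, -12)), 5616) = Add(Add(49, -4332), 5616) = Add(-4283, 5616) = 1333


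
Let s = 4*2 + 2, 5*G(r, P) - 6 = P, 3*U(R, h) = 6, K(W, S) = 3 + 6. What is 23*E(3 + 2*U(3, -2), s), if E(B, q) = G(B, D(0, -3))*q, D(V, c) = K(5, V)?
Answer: 690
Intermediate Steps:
K(W, S) = 9
D(V, c) = 9
U(R, h) = 2 (U(R, h) = (⅓)*6 = 2)
G(r, P) = 6/5 + P/5
s = 10 (s = 8 + 2 = 10)
E(B, q) = 3*q (E(B, q) = (6/5 + (⅕)*9)*q = (6/5 + 9/5)*q = 3*q)
23*E(3 + 2*U(3, -2), s) = 23*(3*10) = 23*30 = 690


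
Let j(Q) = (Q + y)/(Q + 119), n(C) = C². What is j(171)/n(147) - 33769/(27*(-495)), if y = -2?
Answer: 940530719/372236634 ≈ 2.5267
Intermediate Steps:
j(Q) = (-2 + Q)/(119 + Q) (j(Q) = (Q - 2)/(Q + 119) = (-2 + Q)/(119 + Q))
j(171)/n(147) - 33769/(27*(-495)) = ((-2 + 171)/(119 + 171))/(147²) - 33769/(27*(-495)) = (169/290)/21609 - 33769/(-13365) = ((1/290)*169)*(1/21609) - 33769*(-1/13365) = (169/290)*(1/21609) + 33769/13365 = 169/6266610 + 33769/13365 = 940530719/372236634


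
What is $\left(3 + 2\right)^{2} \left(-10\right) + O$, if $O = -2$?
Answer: $-252$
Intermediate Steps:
$\left(3 + 2\right)^{2} \left(-10\right) + O = \left(3 + 2\right)^{2} \left(-10\right) - 2 = 5^{2} \left(-10\right) - 2 = 25 \left(-10\right) - 2 = -250 - 2 = -252$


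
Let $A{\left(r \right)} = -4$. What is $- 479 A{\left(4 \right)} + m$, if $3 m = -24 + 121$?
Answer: $\frac{5845}{3} \approx 1948.3$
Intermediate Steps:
$m = \frac{97}{3}$ ($m = \frac{-24 + 121}{3} = \frac{1}{3} \cdot 97 = \frac{97}{3} \approx 32.333$)
$- 479 A{\left(4 \right)} + m = \left(-479\right) \left(-4\right) + \frac{97}{3} = 1916 + \frac{97}{3} = \frac{5845}{3}$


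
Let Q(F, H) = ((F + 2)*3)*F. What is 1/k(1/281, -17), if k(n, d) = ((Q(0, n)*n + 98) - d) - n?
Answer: 281/32314 ≈ 0.0086959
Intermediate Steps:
Q(F, H) = F*(6 + 3*F) (Q(F, H) = ((2 + F)*3)*F = (6 + 3*F)*F = F*(6 + 3*F))
k(n, d) = 98 - d - n (k(n, d) = (((3*0*(2 + 0))*n + 98) - d) - n = (((3*0*2)*n + 98) - d) - n = ((0*n + 98) - d) - n = ((0 + 98) - d) - n = (98 - d) - n = 98 - d - n)
1/k(1/281, -17) = 1/(98 - 1*(-17) - 1/281) = 1/(98 + 17 - 1*1/281) = 1/(98 + 17 - 1/281) = 1/(32314/281) = 281/32314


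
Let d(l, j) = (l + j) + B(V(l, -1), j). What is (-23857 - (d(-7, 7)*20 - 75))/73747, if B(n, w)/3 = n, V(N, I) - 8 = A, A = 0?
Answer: -24262/73747 ≈ -0.32899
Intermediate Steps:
V(N, I) = 8 (V(N, I) = 8 + 0 = 8)
B(n, w) = 3*n
d(l, j) = 24 + j + l (d(l, j) = (l + j) + 3*8 = (j + l) + 24 = 24 + j + l)
(-23857 - (d(-7, 7)*20 - 75))/73747 = (-23857 - ((24 + 7 - 7)*20 - 75))/73747 = (-23857 - (24*20 - 75))*(1/73747) = (-23857 - (480 - 75))*(1/73747) = (-23857 - 1*405)*(1/73747) = (-23857 - 405)*(1/73747) = -24262*1/73747 = -24262/73747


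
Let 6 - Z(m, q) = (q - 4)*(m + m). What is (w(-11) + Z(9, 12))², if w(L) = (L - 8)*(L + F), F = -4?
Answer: 21609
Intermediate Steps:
Z(m, q) = 6 - 2*m*(-4 + q) (Z(m, q) = 6 - (q - 4)*(m + m) = 6 - (-4 + q)*2*m = 6 - 2*m*(-4 + q))
w(L) = (-8 + L)*(-4 + L) (w(L) = (L - 8)*(L - 4) = (-8 + L)*(-4 + L))
(w(-11) + Z(9, 12))² = ((32 + (-11)² - 12*(-11)) + (6 + 8*9 - 2*9*12))² = ((32 + 121 + 132) + (6 + 72 - 216))² = (285 - 138)² = 147² = 21609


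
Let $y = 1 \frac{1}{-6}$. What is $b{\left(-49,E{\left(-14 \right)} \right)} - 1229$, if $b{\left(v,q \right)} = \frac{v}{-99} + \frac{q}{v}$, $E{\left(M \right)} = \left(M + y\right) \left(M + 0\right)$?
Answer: $- \frac{854159}{693} \approx -1232.6$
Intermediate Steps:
$y = - \frac{1}{6}$ ($y = 1 \left(- \frac{1}{6}\right) = - \frac{1}{6} \approx -0.16667$)
$E{\left(M \right)} = M \left(- \frac{1}{6} + M\right)$ ($E{\left(M \right)} = \left(M - \frac{1}{6}\right) \left(M + 0\right) = \left(- \frac{1}{6} + M\right) M = M \left(- \frac{1}{6} + M\right)$)
$b{\left(v,q \right)} = - \frac{v}{99} + \frac{q}{v}$ ($b{\left(v,q \right)} = v \left(- \frac{1}{99}\right) + \frac{q}{v} = - \frac{v}{99} + \frac{q}{v}$)
$b{\left(-49,E{\left(-14 \right)} \right)} - 1229 = \left(\left(- \frac{1}{99}\right) \left(-49\right) + \frac{\left(-14\right) \left(- \frac{1}{6} - 14\right)}{-49}\right) - 1229 = \left(\frac{49}{99} + \left(-14\right) \left(- \frac{85}{6}\right) \left(- \frac{1}{49}\right)\right) - 1229 = \left(\frac{49}{99} + \frac{595}{3} \left(- \frac{1}{49}\right)\right) - 1229 = \left(\frac{49}{99} - \frac{85}{21}\right) - 1229 = - \frac{2462}{693} - 1229 = - \frac{854159}{693}$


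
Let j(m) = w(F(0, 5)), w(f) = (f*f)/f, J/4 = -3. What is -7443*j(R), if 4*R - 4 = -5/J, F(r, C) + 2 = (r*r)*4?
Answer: 14886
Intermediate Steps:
F(r, C) = -2 + 4*r² (F(r, C) = -2 + (r*r)*4 = -2 + r²*4 = -2 + 4*r²)
J = -12 (J = 4*(-3) = -12)
w(f) = f (w(f) = f²/f = f)
R = 53/48 (R = 1 + (-5/(-12))/4 = 1 + (-5*(-1/12))/4 = 1 + (¼)*(5/12) = 1 + 5/48 = 53/48 ≈ 1.1042)
j(m) = -2 (j(m) = -2 + 4*0² = -2 + 4*0 = -2 + 0 = -2)
-7443*j(R) = -7443*(-2) = 14886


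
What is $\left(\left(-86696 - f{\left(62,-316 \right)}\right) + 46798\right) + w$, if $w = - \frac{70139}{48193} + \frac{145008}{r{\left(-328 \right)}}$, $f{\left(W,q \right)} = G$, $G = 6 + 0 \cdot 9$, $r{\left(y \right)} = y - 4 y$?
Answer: $- \frac{78558525945}{1975913} \approx -39758.0$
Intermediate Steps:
$r{\left(y \right)} = - 3 y$
$G = 6$ ($G = 6 + 0 = 6$)
$f{\left(W,q \right)} = 6$
$w = \frac{288306407}{1975913}$ ($w = - \frac{70139}{48193} + \frac{145008}{\left(-3\right) \left(-328\right)} = \left(-70139\right) \frac{1}{48193} + \frac{145008}{984} = - \frac{70139}{48193} + 145008 \cdot \frac{1}{984} = - \frac{70139}{48193} + \frac{6042}{41} = \frac{288306407}{1975913} \approx 145.91$)
$\left(\left(-86696 - f{\left(62,-316 \right)}\right) + 46798\right) + w = \left(\left(-86696 - 6\right) + 46798\right) + \frac{288306407}{1975913} = \left(-86702 + 46798\right) + \frac{288306407}{1975913} = -39904 + \frac{288306407}{1975913} = - \frac{78558525945}{1975913}$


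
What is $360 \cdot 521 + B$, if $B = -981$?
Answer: $186579$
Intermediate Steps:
$360 \cdot 521 + B = 360 \cdot 521 - 981 = 187560 - 981 = 186579$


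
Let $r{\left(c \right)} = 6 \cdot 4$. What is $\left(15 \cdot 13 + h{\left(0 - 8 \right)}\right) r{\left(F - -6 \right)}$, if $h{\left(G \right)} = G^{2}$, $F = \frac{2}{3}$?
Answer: $6216$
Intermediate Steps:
$F = \frac{2}{3}$ ($F = 2 \cdot \frac{1}{3} = \frac{2}{3} \approx 0.66667$)
$r{\left(c \right)} = 24$
$\left(15 \cdot 13 + h{\left(0 - 8 \right)}\right) r{\left(F - -6 \right)} = \left(15 \cdot 13 + \left(0 - 8\right)^{2}\right) 24 = \left(195 + \left(0 - 8\right)^{2}\right) 24 = \left(195 + \left(-8\right)^{2}\right) 24 = \left(195 + 64\right) 24 = 259 \cdot 24 = 6216$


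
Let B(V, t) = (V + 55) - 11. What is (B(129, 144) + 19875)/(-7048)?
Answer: -2506/881 ≈ -2.8445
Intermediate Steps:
B(V, t) = 44 + V (B(V, t) = (55 + V) - 11 = 44 + V)
(B(129, 144) + 19875)/(-7048) = ((44 + 129) + 19875)/(-7048) = (173 + 19875)*(-1/7048) = 20048*(-1/7048) = -2506/881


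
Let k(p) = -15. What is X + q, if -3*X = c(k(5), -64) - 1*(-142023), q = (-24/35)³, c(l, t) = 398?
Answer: -6106341847/128625 ≈ -47474.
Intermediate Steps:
q = -13824/42875 (q = (-24*1/35)³ = (-24/35)³ = -13824/42875 ≈ -0.32243)
X = -142421/3 (X = -(398 - 1*(-142023))/3 = -(398 + 142023)/3 = -⅓*142421 = -142421/3 ≈ -47474.)
X + q = -142421/3 - 13824/42875 = -6106341847/128625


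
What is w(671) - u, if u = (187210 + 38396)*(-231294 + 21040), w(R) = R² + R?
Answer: 47435014836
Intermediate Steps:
w(R) = R + R²
u = -47434563924 (u = 225606*(-210254) = -47434563924)
w(671) - u = 671*(1 + 671) - 1*(-47434563924) = 671*672 + 47434563924 = 450912 + 47434563924 = 47435014836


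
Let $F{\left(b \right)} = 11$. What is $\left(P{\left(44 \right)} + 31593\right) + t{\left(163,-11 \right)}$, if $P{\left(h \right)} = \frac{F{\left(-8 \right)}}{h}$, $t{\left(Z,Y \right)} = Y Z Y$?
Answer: $\frac{205265}{4} \approx 51316.0$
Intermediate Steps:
$t{\left(Z,Y \right)} = Z Y^{2}$
$P{\left(h \right)} = \frac{11}{h}$
$\left(P{\left(44 \right)} + 31593\right) + t{\left(163,-11 \right)} = \left(\frac{11}{44} + 31593\right) + 163 \left(-11\right)^{2} = \left(11 \cdot \frac{1}{44} + 31593\right) + 163 \cdot 121 = \left(\frac{1}{4} + 31593\right) + 19723 = \frac{126373}{4} + 19723 = \frac{205265}{4}$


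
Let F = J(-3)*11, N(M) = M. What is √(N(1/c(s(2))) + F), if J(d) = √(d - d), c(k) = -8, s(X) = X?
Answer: I*√2/4 ≈ 0.35355*I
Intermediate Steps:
J(d) = 0 (J(d) = √0 = 0)
F = 0 (F = 0*11 = 0)
√(N(1/c(s(2))) + F) = √(1/(-8) + 0) = √(-⅛ + 0) = √(-⅛) = I*√2/4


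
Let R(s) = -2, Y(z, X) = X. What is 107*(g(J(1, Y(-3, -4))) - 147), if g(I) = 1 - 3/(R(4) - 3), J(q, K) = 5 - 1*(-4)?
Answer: -77789/5 ≈ -15558.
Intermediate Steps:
J(q, K) = 9 (J(q, K) = 5 + 4 = 9)
g(I) = 8/5 (g(I) = 1 - 3/(-2 - 3) = 1 - 3/(-5) = 1 - 1/5*(-3) = 1 + 3/5 = 8/5)
107*(g(J(1, Y(-3, -4))) - 147) = 107*(8/5 - 147) = 107*(-727/5) = -77789/5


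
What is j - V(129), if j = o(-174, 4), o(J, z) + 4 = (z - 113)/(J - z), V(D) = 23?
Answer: -4697/178 ≈ -26.388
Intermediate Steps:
o(J, z) = -4 + (-113 + z)/(J - z) (o(J, z) = -4 + (z - 113)/(J - z) = -4 + (-113 + z)/(J - z))
j = -603/178 (j = (-113 - 4*(-174) + 5*4)/(-174 - 1*4) = (-113 + 696 + 20)/(-174 - 4) = 603/(-178) = -1/178*603 = -603/178 ≈ -3.3876)
j - V(129) = -603/178 - 1*23 = -603/178 - 23 = -4697/178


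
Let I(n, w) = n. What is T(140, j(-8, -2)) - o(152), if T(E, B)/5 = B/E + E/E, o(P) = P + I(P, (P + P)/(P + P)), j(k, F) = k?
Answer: -2095/7 ≈ -299.29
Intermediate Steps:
o(P) = 2*P (o(P) = P + P = 2*P)
T(E, B) = 5 + 5*B/E (T(E, B) = 5*(B/E + E/E) = 5*(B/E + 1) = 5*(1 + B/E) = 5 + 5*B/E)
T(140, j(-8, -2)) - o(152) = (5 + 5*(-8)/140) - 2*152 = (5 + 5*(-8)*(1/140)) - 1*304 = (5 - 2/7) - 304 = 33/7 - 304 = -2095/7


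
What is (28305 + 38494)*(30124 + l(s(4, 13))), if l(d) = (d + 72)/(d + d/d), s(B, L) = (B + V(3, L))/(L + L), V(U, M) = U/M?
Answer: 792444753277/393 ≈ 2.0164e+9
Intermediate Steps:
s(B, L) = (B + 3/L)/(2*L) (s(B, L) = (B + 3/L)/(L + L) = (B + 3/L)/((2*L)) = (B + 3/L)*(1/(2*L)) = (B + 3/L)/(2*L))
l(d) = (72 + d)/(1 + d) (l(d) = (72 + d)/(d + 1) = (72 + d)/(1 + d))
(28305 + 38494)*(30124 + l(s(4, 13))) = (28305 + 38494)*(30124 + (72 + (½)*(3 + 4*13)/13²)/(1 + (½)*(3 + 4*13)/13²)) = 66799*(30124 + (72 + (½)*(1/169)*(3 + 52))/(1 + (½)*(1/169)*(3 + 52))) = 66799*(30124 + (72 + (½)*(1/169)*55)/(1 + (½)*(1/169)*55)) = 66799*(30124 + (72 + 55/338)/(1 + 55/338)) = 66799*(30124 + (24391/338)/(393/338)) = 66799*(30124 + (338/393)*(24391/338)) = 66799*(30124 + 24391/393) = 66799*(11863123/393) = 792444753277/393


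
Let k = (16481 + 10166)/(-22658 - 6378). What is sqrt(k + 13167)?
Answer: sqrt(2775045759535)/14518 ≈ 114.74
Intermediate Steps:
k = -26647/29036 (k = 26647/(-29036) = 26647*(-1/29036) = -26647/29036 ≈ -0.91772)
sqrt(k + 13167) = sqrt(-26647/29036 + 13167) = sqrt(382290365/29036) = sqrt(2775045759535)/14518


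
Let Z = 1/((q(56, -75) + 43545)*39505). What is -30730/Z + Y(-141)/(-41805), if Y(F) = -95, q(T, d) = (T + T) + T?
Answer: -443693904854139431/8361 ≈ -5.3067e+13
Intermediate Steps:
q(T, d) = 3*T (q(T, d) = 2*T + T = 3*T)
Z = 1/1726882065 (Z = 1/((3*56 + 43545)*39505) = (1/39505)/(168 + 43545) = (1/39505)/43713 = (1/43713)*(1/39505) = 1/1726882065 ≈ 5.7908e-10)
-30730/Z + Y(-141)/(-41805) = -30730/1/1726882065 - 95/(-41805) = -30730*1726882065 - 95*(-1/41805) = -53067085857450 + 19/8361 = -443693904854139431/8361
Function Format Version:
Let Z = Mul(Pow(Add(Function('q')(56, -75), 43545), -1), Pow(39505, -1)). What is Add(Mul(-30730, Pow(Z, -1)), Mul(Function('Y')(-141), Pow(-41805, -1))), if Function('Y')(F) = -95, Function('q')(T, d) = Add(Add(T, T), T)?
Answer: Rational(-443693904854139431, 8361) ≈ -5.3067e+13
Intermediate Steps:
Function('q')(T, d) = Mul(3, T) (Function('q')(T, d) = Add(Mul(2, T), T) = Mul(3, T))
Z = Rational(1, 1726882065) (Z = Mul(Pow(Add(Mul(3, 56), 43545), -1), Pow(39505, -1)) = Mul(Pow(Add(168, 43545), -1), Rational(1, 39505)) = Mul(Pow(43713, -1), Rational(1, 39505)) = Mul(Rational(1, 43713), Rational(1, 39505)) = Rational(1, 1726882065) ≈ 5.7908e-10)
Add(Mul(-30730, Pow(Z, -1)), Mul(Function('Y')(-141), Pow(-41805, -1))) = Add(Mul(-30730, Pow(Rational(1, 1726882065), -1)), Mul(-95, Pow(-41805, -1))) = Add(Mul(-30730, 1726882065), Mul(-95, Rational(-1, 41805))) = Add(-53067085857450, Rational(19, 8361)) = Rational(-443693904854139431, 8361)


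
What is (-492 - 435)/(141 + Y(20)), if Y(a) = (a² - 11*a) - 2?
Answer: -927/319 ≈ -2.9060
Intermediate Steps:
Y(a) = -2 + a² - 11*a
(-492 - 435)/(141 + Y(20)) = (-492 - 435)/(141 + (-2 + 20² - 11*20)) = -927/(141 + (-2 + 400 - 220)) = -927/(141 + 178) = -927/319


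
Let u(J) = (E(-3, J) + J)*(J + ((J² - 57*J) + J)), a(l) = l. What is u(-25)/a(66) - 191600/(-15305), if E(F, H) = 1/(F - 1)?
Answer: -76025690/101013 ≈ -752.63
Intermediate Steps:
E(F, H) = 1/(-1 + F)
u(J) = (-¼ + J)*(J² - 55*J) (u(J) = (1/(-1 - 3) + J)*(J + ((J² - 57*J) + J)) = (1/(-4) + J)*(J + (J² - 56*J)) = (-¼ + J)*(J² - 55*J))
u(-25)/a(66) - 191600/(-15305) = ((¼)*(-25)*(55 - 221*(-25) + 4*(-25)²))/66 - 191600/(-15305) = ((¼)*(-25)*(55 + 5525 + 4*625))*(1/66) - 191600*(-1/15305) = ((¼)*(-25)*(55 + 5525 + 2500))*(1/66) + 38320/3061 = ((¼)*(-25)*8080)*(1/66) + 38320/3061 = -50500*1/66 + 38320/3061 = -25250/33 + 38320/3061 = -76025690/101013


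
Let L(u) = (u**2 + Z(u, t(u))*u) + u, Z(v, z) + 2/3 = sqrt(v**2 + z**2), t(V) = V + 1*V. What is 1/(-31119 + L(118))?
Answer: 154401/6075647831 + 125316*sqrt(5)/6075647831 ≈ 7.1534e-5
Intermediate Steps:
t(V) = 2*V (t(V) = V + V = 2*V)
Z(v, z) = -2/3 + sqrt(v**2 + z**2)
L(u) = u + u**2 + u*(-2/3 + sqrt(5)*sqrt(u**2)) (L(u) = (u**2 + (-2/3 + sqrt(u**2 + (2*u)**2))*u) + u = (u**2 + (-2/3 + sqrt(u**2 + 4*u**2))*u) + u = (u**2 + (-2/3 + sqrt(5*u**2))*u) + u = (u**2 + (-2/3 + sqrt(5)*sqrt(u**2))*u) + u = (u**2 + u*(-2/3 + sqrt(5)*sqrt(u**2))) + u = u + u**2 + u*(-2/3 + sqrt(5)*sqrt(u**2)))
1/(-31119 + L(118)) = 1/(-31119 + 118*(1/3 + 118 + sqrt(5)*sqrt(118**2))) = 1/(-31119 + 118*(1/3 + 118 + sqrt(5)*sqrt(13924))) = 1/(-31119 + 118*(1/3 + 118 + sqrt(5)*118)) = 1/(-31119 + 118*(1/3 + 118 + 118*sqrt(5))) = 1/(-31119 + 118*(355/3 + 118*sqrt(5))) = 1/(-31119 + (41890/3 + 13924*sqrt(5))) = 1/(-51467/3 + 13924*sqrt(5))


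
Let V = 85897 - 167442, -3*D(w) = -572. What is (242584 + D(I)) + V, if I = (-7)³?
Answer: 483689/3 ≈ 1.6123e+5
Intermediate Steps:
I = -343
D(w) = 572/3 (D(w) = -⅓*(-572) = 572/3)
V = -81545
(242584 + D(I)) + V = (242584 + 572/3) - 81545 = 728324/3 - 81545 = 483689/3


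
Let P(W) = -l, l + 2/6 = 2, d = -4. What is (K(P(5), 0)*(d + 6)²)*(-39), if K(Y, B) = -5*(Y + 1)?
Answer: -520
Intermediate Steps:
l = 5/3 (l = -⅓ + 2 = 5/3 ≈ 1.6667)
P(W) = -5/3 (P(W) = -1*5/3 = -5/3)
K(Y, B) = -5 - 5*Y (K(Y, B) = -5*(1 + Y) = -5 - 5*Y)
(K(P(5), 0)*(d + 6)²)*(-39) = ((-5 - 5*(-5/3))*(-4 + 6)²)*(-39) = ((-5 + 25/3)*2²)*(-39) = ((10/3)*4)*(-39) = (40/3)*(-39) = -520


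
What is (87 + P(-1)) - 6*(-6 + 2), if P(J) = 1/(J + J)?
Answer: 221/2 ≈ 110.50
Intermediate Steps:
P(J) = 1/(2*J)
(87 + P(-1)) - 6*(-6 + 2) = (87 + (½)/(-1)) - 6*(-6 + 2) = (87 + (½)*(-1)) - 6*(-4) = (87 - ½) + 24 = 173/2 + 24 = 221/2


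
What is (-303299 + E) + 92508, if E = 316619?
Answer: 105828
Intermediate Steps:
(-303299 + E) + 92508 = (-303299 + 316619) + 92508 = 13320 + 92508 = 105828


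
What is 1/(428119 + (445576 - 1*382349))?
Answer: 1/491346 ≈ 2.0352e-6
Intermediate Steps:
1/(428119 + (445576 - 1*382349)) = 1/(428119 + (445576 - 382349)) = 1/(428119 + 63227) = 1/491346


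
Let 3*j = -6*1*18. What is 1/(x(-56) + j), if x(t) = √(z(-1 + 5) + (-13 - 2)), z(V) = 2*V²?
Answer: -36/1279 - √17/1279 ≈ -0.031371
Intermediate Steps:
j = -36 (j = (-6*1*18)/3 = (-6*18)/3 = (⅓)*(-108) = -36)
x(t) = √17 (x(t) = √(2*(-1 + 5)² + (-13 - 2)) = √(2*4² - 15) = √(2*16 - 15) = √(32 - 15) = √17)
1/(x(-56) + j) = 1/(√17 - 36) = 1/(-36 + √17)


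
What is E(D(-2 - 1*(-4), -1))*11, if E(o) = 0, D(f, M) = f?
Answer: 0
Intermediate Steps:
E(D(-2 - 1*(-4), -1))*11 = 0*11 = 0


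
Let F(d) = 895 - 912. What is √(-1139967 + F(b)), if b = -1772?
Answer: 4*I*√71249 ≈ 1067.7*I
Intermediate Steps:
F(d) = -17
√(-1139967 + F(b)) = √(-1139967 - 17) = √(-1139984) = 4*I*√71249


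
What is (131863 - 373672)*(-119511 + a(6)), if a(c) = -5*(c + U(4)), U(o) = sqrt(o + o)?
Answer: 28906089669 + 2418090*sqrt(2) ≈ 2.8910e+10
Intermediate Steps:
U(o) = sqrt(2)*sqrt(o) (U(o) = sqrt(2*o) = sqrt(2)*sqrt(o))
a(c) = -10*sqrt(2) - 5*c (a(c) = -5*(c + sqrt(2)*sqrt(4)) = -5*(c + sqrt(2)*2) = -5*(c + 2*sqrt(2)) = -10*sqrt(2) - 5*c)
(131863 - 373672)*(-119511 + a(6)) = (131863 - 373672)*(-119511 + (-10*sqrt(2) - 5*6)) = -241809*(-119511 + (-10*sqrt(2) - 30)) = -241809*(-119511 + (-30 - 10*sqrt(2))) = -241809*(-119541 - 10*sqrt(2)) = 28906089669 + 2418090*sqrt(2)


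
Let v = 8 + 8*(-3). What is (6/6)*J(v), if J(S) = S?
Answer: -16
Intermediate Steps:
v = -16 (v = 8 - 24 = -16)
(6/6)*J(v) = (6/6)*(-16) = (6*(1/6))*(-16) = 1*(-16) = -16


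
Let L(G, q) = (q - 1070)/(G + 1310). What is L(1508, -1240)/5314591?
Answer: -1155/7488258719 ≈ -1.5424e-7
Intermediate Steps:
L(G, q) = (-1070 + q)/(1310 + G)
L(1508, -1240)/5314591 = ((-1070 - 1240)/(1310 + 1508))/5314591 = (-2310/2818)*(1/5314591) = ((1/2818)*(-2310))*(1/5314591) = -1155/1409*1/5314591 = -1155/7488258719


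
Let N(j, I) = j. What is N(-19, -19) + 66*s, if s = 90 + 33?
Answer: 8099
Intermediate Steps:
s = 123
N(-19, -19) + 66*s = -19 + 66*123 = -19 + 8118 = 8099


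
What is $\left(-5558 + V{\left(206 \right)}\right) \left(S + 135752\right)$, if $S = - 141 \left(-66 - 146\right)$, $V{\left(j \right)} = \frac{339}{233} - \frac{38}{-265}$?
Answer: $- \frac{56829146998524}{61745} \approx -9.2038 \cdot 10^{8}$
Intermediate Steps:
$V{\left(j \right)} = \frac{98689}{61745}$ ($V{\left(j \right)} = 339 \cdot \frac{1}{233} - - \frac{38}{265} = \frac{339}{233} + \frac{38}{265} = \frac{98689}{61745}$)
$S = 29892$ ($S = \left(-141\right) \left(-212\right) = 29892$)
$\left(-5558 + V{\left(206 \right)}\right) \left(S + 135752\right) = \left(-5558 + \frac{98689}{61745}\right) \left(29892 + 135752\right) = \left(- \frac{343080021}{61745}\right) 165644 = - \frac{56829146998524}{61745}$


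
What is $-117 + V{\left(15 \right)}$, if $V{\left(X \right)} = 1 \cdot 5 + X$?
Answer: $-97$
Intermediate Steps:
$V{\left(X \right)} = 5 + X$
$-117 + V{\left(15 \right)} = -117 + \left(5 + 15\right) = -117 + 20 = -97$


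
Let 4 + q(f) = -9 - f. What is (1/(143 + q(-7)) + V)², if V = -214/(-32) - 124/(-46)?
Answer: 224135018041/2541773056 ≈ 88.181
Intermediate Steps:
q(f) = -13 - f (q(f) = -4 + (-9 - f) = -13 - f)
V = 3453/368 (V = -214*(-1/32) - 124*(-1/46) = 107/16 + 62/23 = 3453/368 ≈ 9.3831)
(1/(143 + q(-7)) + V)² = (1/(143 + (-13 - 1*(-7))) + 3453/368)² = (1/(143 + (-13 + 7)) + 3453/368)² = (1/(143 - 6) + 3453/368)² = (1/137 + 3453/368)² = (473429/50416)² = 224135018041/2541773056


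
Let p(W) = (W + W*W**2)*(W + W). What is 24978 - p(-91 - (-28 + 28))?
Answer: -137141506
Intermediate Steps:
p(W) = 2*W*(W + W**3) (p(W) = (W + W**3)*(2*W) = 2*W*(W + W**3))
24978 - p(-91 - (-28 + 28)) = 24978 - 2*(-91 - (-28 + 28))**2*(1 + (-91 - (-28 + 28))**2) = 24978 - 2*(-91 - 1*0)**2*(1 + (-91 - 1*0)**2) = 24978 - 2*(-91 + 0)**2*(1 + (-91 + 0)**2) = 24978 - 2*(-91)**2*(1 + (-91)**2) = 24978 - 2*8281*(1 + 8281) = 24978 - 2*8281*8282 = 24978 - 1*137166484 = 24978 - 137166484 = -137141506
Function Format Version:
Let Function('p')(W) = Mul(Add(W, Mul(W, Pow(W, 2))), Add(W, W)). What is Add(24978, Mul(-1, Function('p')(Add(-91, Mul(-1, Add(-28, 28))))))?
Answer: -137141506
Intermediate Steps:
Function('p')(W) = Mul(2, W, Add(W, Pow(W, 3))) (Function('p')(W) = Mul(Add(W, Pow(W, 3)), Mul(2, W)) = Mul(2, W, Add(W, Pow(W, 3))))
Add(24978, Mul(-1, Function('p')(Add(-91, Mul(-1, Add(-28, 28)))))) = Add(24978, Mul(-1, Mul(2, Pow(Add(-91, Mul(-1, Add(-28, 28))), 2), Add(1, Pow(Add(-91, Mul(-1, Add(-28, 28))), 2))))) = Add(24978, Mul(-1, Mul(2, Pow(Add(-91, Mul(-1, 0)), 2), Add(1, Pow(Add(-91, Mul(-1, 0)), 2))))) = Add(24978, Mul(-1, Mul(2, Pow(Add(-91, 0), 2), Add(1, Pow(Add(-91, 0), 2))))) = Add(24978, Mul(-1, Mul(2, Pow(-91, 2), Add(1, Pow(-91, 2))))) = Add(24978, Mul(-1, Mul(2, 8281, Add(1, 8281)))) = Add(24978, Mul(-1, Mul(2, 8281, 8282))) = Add(24978, Mul(-1, 137166484)) = Add(24978, -137166484) = -137141506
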